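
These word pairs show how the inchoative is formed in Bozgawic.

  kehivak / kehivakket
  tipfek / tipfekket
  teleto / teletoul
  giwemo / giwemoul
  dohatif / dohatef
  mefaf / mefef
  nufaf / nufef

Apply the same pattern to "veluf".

"veluf" ends in -f. The stems ending in -f (dohatif → dohatef, mefaf → mefef, nufaf → nufef) change the last vowel to 'e'.
So veluf → velef.

velef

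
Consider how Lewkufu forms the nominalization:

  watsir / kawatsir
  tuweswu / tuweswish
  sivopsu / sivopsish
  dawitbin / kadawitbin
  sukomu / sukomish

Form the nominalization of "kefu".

tuweswu and dawitbin both have 3 vowels yet inflect differently (tuweswish, kadawitbin), so the number of vowels is not what conditions the rule; the final letter is.
"kefu" ends in -u. The stems ending in -u (tuweswu → tuweswish, sukomu → sukomish, sivopsu → sivopsish) drop the final letter and add -ish.
So kefu → kefish.

kefish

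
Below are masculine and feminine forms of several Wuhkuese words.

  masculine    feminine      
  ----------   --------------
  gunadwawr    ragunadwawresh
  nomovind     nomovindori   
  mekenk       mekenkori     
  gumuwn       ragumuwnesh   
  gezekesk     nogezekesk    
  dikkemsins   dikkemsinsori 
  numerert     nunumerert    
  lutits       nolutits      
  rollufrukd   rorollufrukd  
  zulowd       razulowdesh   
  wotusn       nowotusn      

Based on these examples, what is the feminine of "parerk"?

paparerk

"parerk" has second-to-last letter 'r'. The one such stem in the data (numerert → nunumerert) repeats the first consonant+vowel as a prefix (as does rollufrukd), so the same rule applies.
The other patterns: stems whose second-to-last letter is 'w' add ra- … -esh around the stem; stems whose second-to-last letter is 'n' add -ori; stems whose second-to-last letter is 's' or 't' add the prefix no-.
So parerk → paparerk.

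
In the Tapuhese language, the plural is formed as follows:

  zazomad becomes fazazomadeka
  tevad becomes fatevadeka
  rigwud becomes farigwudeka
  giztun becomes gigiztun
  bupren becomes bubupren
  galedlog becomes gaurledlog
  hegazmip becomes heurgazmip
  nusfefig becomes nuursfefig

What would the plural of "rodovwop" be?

rourdovwop

rigwud and giztun both have last vowel 'u' yet inflect differently (farigwudeka, gigiztun), so the last vowel is not what conditions the rule; the final letter is.
"rodovwop" ends in -p. The one such stem in the data (hegazmip → heurgazmip) inserts -ur- after the first vowel (as do galedlog, nusfefig), so the same rule applies.
So rodovwop → rourdovwop.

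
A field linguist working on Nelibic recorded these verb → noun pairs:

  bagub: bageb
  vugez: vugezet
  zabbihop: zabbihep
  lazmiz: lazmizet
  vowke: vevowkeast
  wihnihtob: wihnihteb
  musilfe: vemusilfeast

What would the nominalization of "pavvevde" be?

vugez and musilfe both have last vowel 'e' yet inflect differently (vugezet, vemusilfeast), so the last vowel is not what conditions the rule; the final letter is.
"pavvevde" ends in -e. The stems ending in -e (musilfe → vemusilfeast, vowke → vevowkeast) add ve- … -ast around the stem.
So pavvevde → vepavvevdeast.

vepavvevdeast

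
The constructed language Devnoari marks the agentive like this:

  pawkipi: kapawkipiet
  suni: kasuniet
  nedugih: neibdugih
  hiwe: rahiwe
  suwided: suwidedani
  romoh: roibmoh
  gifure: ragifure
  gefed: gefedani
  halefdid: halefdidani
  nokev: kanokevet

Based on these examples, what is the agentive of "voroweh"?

voibroweh

nedugih and halefdid both have last vowel 'i' yet inflect differently (neibdugih, halefdidani), so the last vowel is not what conditions the rule; the final letter is.
"voroweh" ends in -h. The stems ending in -h (romoh → roibmoh, nedugih → neibdugih) insert -ib- after the first vowel.
The other patterns: stems ending in -d add -ani; stems ending in -e add the prefix ra-; stems ending in -i or -v add ka- … -et around the stem.
So voroweh → voibroweh.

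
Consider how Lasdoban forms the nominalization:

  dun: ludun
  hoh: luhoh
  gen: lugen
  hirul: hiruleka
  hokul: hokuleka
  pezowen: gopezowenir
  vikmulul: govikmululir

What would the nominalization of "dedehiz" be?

godedehizir

dun and pezowen both end in -n yet inflect differently (ludun, gopezowenir), so the final letter is not what conditions the rule; the number of vowels is.
"dedehiz" has 3 vowels. The stems with 3 vowels (pezowen → gopezowenir, vikmulul → govikmululir) add go- … -ir around the stem.
The other patterns: stems with 1 vowel add the prefix lu-; stems with 2 vowels add -eka.
So dedehiz → godedehizir.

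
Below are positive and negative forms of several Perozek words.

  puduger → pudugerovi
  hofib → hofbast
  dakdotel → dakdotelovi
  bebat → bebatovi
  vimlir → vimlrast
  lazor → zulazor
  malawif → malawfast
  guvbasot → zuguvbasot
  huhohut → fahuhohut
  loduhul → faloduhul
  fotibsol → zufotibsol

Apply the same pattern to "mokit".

moktast

lazor and vimlir both end in -r yet inflect differently (zulazor, vimlrast), so the final letter is not what conditions the rule; the last vowel is.
"mokit" has last vowel 'i'. The stems whose last vowel is 'i' (vimlir → vimlrast, malawif → malawfast, hofib → hofbast) delete the last vowel and add -ast.
So mokit → moktast.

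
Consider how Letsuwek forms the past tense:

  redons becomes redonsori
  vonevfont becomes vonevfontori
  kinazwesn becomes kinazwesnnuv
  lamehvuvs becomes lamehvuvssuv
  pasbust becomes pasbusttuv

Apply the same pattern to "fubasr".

fubasrruv

vonevfont and pasbust both end in -t yet inflect differently (vonevfontori, pasbusttuv), so the final letter is not what conditions the rule; the second-to-last letter is.
"fubasr" has second-to-last letter 's'. The stems whose second-to-last letter is 's' (pasbust → pasbusttuv, kinazwesn → kinazwesnnuv) double the final consonant and add -uv.
The other pattern: stems whose second-to-last letter is 'n' add -ori.
So fubasr → fubasrruv.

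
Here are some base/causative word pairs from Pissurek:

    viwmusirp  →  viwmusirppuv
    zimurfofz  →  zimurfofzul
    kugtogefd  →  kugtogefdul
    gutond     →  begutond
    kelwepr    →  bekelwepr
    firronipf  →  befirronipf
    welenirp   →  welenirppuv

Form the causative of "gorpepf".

kugtogefd and gutond both end in -d yet inflect differently (kugtogefdul, begutond), so the final letter is not what conditions the rule; the second-to-last letter is.
"gorpepf" has second-to-last letter 'p'. The stems whose second-to-last letter is 'p' (kelwepr → bekelwepr, firronipf → befirronipf) add the prefix be-.
So gorpepf → begorpepf.

begorpepf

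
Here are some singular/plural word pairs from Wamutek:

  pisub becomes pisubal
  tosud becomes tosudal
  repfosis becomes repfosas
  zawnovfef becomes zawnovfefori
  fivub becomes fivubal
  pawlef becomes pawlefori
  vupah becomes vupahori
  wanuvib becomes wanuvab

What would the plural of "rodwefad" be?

rodwefadori

wanuvib and pisub both end in -b yet inflect differently (wanuvab, pisubal), so the final letter is not what conditions the rule; the last vowel is.
"rodwefad" has last vowel 'a'. The one such stem in the data (vupah → vupahori) adds -ori, so the same rule applies.
So rodwefad → rodwefadori.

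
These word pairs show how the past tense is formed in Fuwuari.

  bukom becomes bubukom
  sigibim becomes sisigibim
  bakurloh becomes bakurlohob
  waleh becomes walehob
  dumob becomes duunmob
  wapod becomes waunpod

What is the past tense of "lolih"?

bukom and bakurloh both have last vowel 'o' yet inflect differently (bubukom, bakurlohob), so the last vowel is not what conditions the rule; the final letter is.
"lolih" ends in -h. The stems ending in -h (bakurloh → bakurlohob, waleh → walehob) add -ob.
The other patterns: stems ending in -m repeat the first consonant+vowel as a prefix; stems ending in -b or -d insert -un- after the first vowel.
So lolih → lolihob.

lolihob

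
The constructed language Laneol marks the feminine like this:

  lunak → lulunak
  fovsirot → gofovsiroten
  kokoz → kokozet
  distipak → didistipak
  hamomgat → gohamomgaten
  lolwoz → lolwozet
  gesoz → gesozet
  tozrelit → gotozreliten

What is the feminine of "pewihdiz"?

fovsirot and lolwoz both have last vowel 'o' yet inflect differently (gofovsiroten, lolwozet), so the last vowel is not what conditions the rule; the final letter is.
"pewihdiz" ends in -z. The stems ending in -z (lolwoz → lolwozet, gesoz → gesozet, kokoz → kokozet) add -et.
The other patterns: stems ending in -t add go- … -en around the stem; stems ending in -k repeat the first consonant+vowel as a prefix.
So pewihdiz → pewihdizet.

pewihdizet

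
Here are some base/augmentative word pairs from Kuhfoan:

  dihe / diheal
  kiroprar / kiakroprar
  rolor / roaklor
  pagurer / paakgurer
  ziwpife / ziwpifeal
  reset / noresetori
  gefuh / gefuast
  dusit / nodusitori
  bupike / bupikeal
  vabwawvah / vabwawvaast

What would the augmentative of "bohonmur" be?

boakhonmur

reset and bupike both have last vowel 'e' yet inflect differently (noresetori, bupikeal), so the last vowel is not what conditions the rule; the final letter is.
"bohonmur" ends in -r. The stems ending in -r (pagurer → paakgurer, rolor → roaklor, kiroprar → kiakroprar) insert -ak- after the first vowel.
So bohonmur → boakhonmur.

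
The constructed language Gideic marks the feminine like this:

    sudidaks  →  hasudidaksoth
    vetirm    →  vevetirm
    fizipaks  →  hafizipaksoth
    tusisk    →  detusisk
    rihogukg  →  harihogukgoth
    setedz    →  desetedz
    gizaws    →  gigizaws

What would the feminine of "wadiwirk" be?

wawadiwirk

sudidaks and gizaws both end in -s yet inflect differently (hasudidaksoth, gigizaws), so the final letter is not what conditions the rule; the second-to-last letter is.
"wadiwirk" has second-to-last letter 'r'. The one such stem in the data (vetirm → vevetirm) repeats the first consonant+vowel as a prefix (as does gizaws), so the same rule applies.
The other patterns: stems whose second-to-last letter is 'k' add ha- … -oth around the stem; stems whose second-to-last letter is 'd' or 's' add the prefix de-.
So wadiwirk → wawadiwirk.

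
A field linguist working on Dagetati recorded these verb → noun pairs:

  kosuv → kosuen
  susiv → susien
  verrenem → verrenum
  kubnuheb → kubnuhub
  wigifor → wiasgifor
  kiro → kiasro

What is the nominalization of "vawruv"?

vawruen

kosuv and kubnuheb both begin with k- yet inflect differently (kosuen, kubnuhub), so the first letter is not what conditions the rule; the final letter is.
"vawruv" ends in -v. The stems ending in -v (kosuv → kosuen, susiv → susien) drop the final letter and add -en.
So vawruv → vawruen.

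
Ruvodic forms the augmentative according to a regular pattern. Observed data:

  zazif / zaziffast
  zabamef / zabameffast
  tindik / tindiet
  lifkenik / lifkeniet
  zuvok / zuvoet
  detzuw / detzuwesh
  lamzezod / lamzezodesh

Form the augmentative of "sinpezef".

"sinpezef" ends in -f. The stems ending in -f (zazif → zaziffast, zabamef → zabameffast) double the final consonant and add -ast.
The other patterns: stems ending in -k drop the final letter and add -et; stems ending in -d or -w add -esh.
So sinpezef → sinpezeffast.

sinpezeffast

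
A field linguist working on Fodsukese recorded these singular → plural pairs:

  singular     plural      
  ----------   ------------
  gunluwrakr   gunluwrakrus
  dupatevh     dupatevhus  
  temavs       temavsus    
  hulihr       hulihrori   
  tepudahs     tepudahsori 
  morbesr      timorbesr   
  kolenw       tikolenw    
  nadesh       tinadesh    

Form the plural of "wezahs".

wezahsori

"wezahs" has second-to-last letter 'h'. The stems whose second-to-last letter is 'h' (hulihr → hulihrori, tepudahs → tepudahsori) add -ori.
The other patterns: stems whose second-to-last letter is 'k' or 'v' add -us; stems whose second-to-last letter is 'n' or 's' add the prefix ti-.
So wezahs → wezahsori.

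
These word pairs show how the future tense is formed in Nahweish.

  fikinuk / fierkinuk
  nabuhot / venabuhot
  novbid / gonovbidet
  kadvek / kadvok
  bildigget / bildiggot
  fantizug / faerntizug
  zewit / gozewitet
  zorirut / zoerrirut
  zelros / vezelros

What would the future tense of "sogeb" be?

sogob

zewit and zorirut both end in -t yet inflect differently (gozewitet, zoerrirut), so the final letter is not what conditions the rule; the last vowel is.
"sogeb" has last vowel 'e'. The stems whose last vowel is 'e' (bildigget → bildiggot, kadvek → kadvok) change the last vowel to 'o'.
So sogeb → sogob.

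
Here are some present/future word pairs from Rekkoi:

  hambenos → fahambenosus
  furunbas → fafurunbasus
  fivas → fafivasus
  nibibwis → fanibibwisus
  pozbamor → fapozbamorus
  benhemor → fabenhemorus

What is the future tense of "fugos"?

Every pair shown (hambenos → fahambenosus, furunbas → fafurunbasus, fivas → fafivasus, …) follows the same rule: add fa- … -us around the stem.
So fugos → fafugosus.

fafugosus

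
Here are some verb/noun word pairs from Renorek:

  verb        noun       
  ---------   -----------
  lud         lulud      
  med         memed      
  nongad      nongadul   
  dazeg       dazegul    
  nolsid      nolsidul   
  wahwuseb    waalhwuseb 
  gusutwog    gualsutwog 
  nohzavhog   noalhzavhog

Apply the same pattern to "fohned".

lud and nongad both end in -d yet inflect differently (lulud, nongadul), so the final letter is not what conditions the rule; the number of vowels is.
"fohned" has 2 vowels. The stems with 2 vowels (nongad → nongadul, dazeg → dazegul, nolsid → nolsidul) add -ul.
So fohned → fohnedul.

fohnedul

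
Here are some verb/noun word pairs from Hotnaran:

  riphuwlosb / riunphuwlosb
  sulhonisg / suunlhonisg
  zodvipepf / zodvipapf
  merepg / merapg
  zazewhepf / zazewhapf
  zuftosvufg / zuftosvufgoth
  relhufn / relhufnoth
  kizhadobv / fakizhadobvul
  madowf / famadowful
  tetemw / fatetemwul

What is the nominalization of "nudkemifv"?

nudkemifvoth

sulhonisg and merepg both end in -g yet inflect differently (suunlhonisg, merapg), so the final letter is not what conditions the rule; the second-to-last letter is.
"nudkemifv" has second-to-last letter 'f'. The stems whose second-to-last letter is 'f' (zuftosvufg → zuftosvufgoth, relhufn → relhufnoth) add -oth.
The other patterns: stems whose second-to-last letter is 's' insert -un- after the first vowel; stems whose second-to-last letter is 'p' change the last vowel to 'a'; stems whose second-to-last letter is 'b', 'm' or 'w' add fa- … -ul around the stem.
So nudkemifv → nudkemifvoth.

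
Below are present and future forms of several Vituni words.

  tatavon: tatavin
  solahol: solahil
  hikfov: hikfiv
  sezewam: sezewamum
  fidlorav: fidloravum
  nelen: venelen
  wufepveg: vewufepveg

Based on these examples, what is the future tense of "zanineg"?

"zanineg" has last vowel 'e'. The stems whose last vowel is 'e' (nelen → venelen, wufepveg → vewufepveg) add the prefix ve-.
The other patterns: stems whose last vowel is 'o' change the last vowel to 'i'; stems whose last vowel is 'a' add -um.
So zanineg → vezanineg.

vezanineg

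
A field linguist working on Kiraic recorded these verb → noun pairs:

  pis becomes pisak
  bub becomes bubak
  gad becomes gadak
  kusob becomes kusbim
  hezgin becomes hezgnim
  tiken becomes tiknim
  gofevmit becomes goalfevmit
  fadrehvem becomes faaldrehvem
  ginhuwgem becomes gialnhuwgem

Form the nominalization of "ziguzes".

zialguzes

bub and kusob both end in -b yet inflect differently (bubak, kusbim), so the final letter is not what conditions the rule; the number of vowels is.
"ziguzes" has 3 vowels. The stems with 3 vowels (gofevmit → goalfevmit, fadrehvem → faaldrehvem, ginhuwgem → gialnhuwgem) insert -al- after the first vowel.
So ziguzes → zialguzes.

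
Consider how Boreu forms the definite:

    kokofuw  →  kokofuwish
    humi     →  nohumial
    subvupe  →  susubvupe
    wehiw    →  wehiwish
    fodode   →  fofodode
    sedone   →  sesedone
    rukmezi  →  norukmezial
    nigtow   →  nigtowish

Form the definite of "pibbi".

"pibbi" ends in -i. The stems ending in -i (rukmezi → norukmezial, humi → nohumial) add no- … -al around the stem.
So pibbi → nopibbial.

nopibbial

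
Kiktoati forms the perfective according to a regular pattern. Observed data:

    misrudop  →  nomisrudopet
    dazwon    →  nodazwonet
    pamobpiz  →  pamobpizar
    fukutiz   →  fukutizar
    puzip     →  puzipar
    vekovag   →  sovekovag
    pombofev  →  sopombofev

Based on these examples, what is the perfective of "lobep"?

"lobep" has last vowel 'e'. The one such stem in the data (pombofev → sopombofev) adds the prefix so-, so the same rule applies.
The other patterns: stems whose last vowel is 'o' add no- … -et around the stem; stems whose last vowel is 'i' add -ar.
So lobep → solobep.

solobep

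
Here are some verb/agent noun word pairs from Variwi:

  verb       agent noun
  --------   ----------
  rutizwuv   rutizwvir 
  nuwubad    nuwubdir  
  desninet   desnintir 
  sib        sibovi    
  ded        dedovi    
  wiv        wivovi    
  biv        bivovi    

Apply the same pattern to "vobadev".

"vobadev" has 3 vowels. The stems with 3 vowels (rutizwuv → rutizwvir, nuwubad → nuwubdir, desninet → desnintir) delete the last vowel and add -ir.
So vobadev → vobadvir.

vobadvir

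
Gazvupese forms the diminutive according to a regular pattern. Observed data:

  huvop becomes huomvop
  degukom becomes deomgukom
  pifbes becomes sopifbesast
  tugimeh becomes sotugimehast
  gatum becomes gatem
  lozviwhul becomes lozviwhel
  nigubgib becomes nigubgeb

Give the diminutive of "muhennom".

muomhennom

degukom and gatum both end in -m yet inflect differently (deomgukom, gatem), so the final letter is not what conditions the rule; the last vowel is.
"muhennom" has last vowel 'o'. The stems whose last vowel is 'o' (huvop → huomvop, degukom → deomgukom) insert -om- after the first vowel.
So muhennom → muomhennom.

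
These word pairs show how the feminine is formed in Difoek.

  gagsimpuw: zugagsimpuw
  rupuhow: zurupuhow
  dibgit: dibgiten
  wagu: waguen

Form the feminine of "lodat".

"lodat" ends in -t. The one such stem in the data (dibgit → dibgiten) adds -en, so the same rule applies.
So lodat → lodaten.

lodaten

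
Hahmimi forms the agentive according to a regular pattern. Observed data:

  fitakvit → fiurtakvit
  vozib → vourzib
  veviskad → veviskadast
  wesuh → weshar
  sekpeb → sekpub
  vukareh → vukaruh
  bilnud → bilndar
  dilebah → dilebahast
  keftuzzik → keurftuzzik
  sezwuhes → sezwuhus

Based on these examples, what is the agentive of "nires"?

nirus

vozib and sekpeb both end in -b yet inflect differently (vourzib, sekpub), so the final letter is not what conditions the rule; the last vowel is.
"nires" has last vowel 'e'. The stems whose last vowel is 'e' (sezwuhes → sezwuhus, sekpeb → sekpub, vukareh → vukaruh) change the last vowel to 'u'.
So nires → nirus.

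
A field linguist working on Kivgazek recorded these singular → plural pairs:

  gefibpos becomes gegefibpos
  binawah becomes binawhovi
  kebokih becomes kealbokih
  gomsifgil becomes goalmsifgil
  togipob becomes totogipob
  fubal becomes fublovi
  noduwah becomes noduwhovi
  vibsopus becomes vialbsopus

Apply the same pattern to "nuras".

"nuras" has last vowel 'a'. The stems whose last vowel is 'a' (binawah → binawhovi, noduwah → noduwhovi, fubal → fublovi) delete the last vowel and add -ovi.
So nuras → nursovi.

nursovi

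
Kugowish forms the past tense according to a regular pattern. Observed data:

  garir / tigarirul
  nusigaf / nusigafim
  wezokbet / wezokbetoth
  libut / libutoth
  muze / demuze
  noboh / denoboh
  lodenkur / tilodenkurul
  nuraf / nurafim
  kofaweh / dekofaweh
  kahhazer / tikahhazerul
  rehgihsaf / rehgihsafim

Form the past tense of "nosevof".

lodenkur and libut both have last vowel 'u' yet inflect differently (tilodenkurul, libutoth), so the last vowel is not what conditions the rule; the final letter is.
"nosevof" ends in -f. The stems ending in -f (rehgihsaf → rehgihsafim, nusigaf → nusigafim, nuraf → nurafim) add -im.
The other patterns: stems ending in -r add ti- … -ul around the stem; stems ending in -t add -oth; stems ending in -e or -h add the prefix de-.
So nosevof → nosevofim.

nosevofim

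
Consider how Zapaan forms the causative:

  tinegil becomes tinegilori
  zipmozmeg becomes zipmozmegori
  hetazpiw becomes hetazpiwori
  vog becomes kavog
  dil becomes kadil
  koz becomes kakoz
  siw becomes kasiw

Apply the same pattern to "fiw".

"fiw" has 1 vowel. The stems with 1 vowel (vog → kavog, dil → kadil, koz → kakoz) add the prefix ka-.
The other pattern: stems with 3 vowels add -ori.
So fiw → kafiw.

kafiw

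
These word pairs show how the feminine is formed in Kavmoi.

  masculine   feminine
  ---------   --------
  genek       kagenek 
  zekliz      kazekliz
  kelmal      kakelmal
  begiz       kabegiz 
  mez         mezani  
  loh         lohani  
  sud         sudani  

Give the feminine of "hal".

zekliz and mez both end in -z yet inflect differently (kazekliz, mezani), so the final letter is not what conditions the rule; the number of vowels is.
"hal" has 1 vowel. The stems with 1 vowel (mez → mezani, loh → lohani, sud → sudani) add -ani.
The other pattern: stems with 2 vowels add the prefix ka-.
So hal → halani.

halani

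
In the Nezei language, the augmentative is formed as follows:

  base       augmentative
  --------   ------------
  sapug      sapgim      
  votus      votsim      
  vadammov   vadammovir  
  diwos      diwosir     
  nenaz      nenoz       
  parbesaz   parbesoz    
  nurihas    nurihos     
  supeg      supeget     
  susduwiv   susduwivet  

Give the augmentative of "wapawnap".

"wapawnap" has last vowel 'a'. The stems whose last vowel is 'a' (nenaz → nenoz, parbesaz → parbesoz, nurihas → nurihos) change the last vowel to 'o'.
The other patterns: stems whose last vowel is 'u' delete the last vowel and add -im; stems whose last vowel is 'o' add -ir; stems whose last vowel is 'e' or 'i' add -et.
So wapawnap → wapawnop.

wapawnop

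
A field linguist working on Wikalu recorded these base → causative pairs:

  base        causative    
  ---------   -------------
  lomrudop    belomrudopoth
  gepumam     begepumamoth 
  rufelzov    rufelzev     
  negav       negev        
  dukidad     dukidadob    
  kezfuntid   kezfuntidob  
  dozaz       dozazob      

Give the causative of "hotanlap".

lomrudop and rufelzov both have last vowel 'o' yet inflect differently (belomrudopoth, rufelzev), so the last vowel is not what conditions the rule; the final letter is.
"hotanlap" ends in -p. The one such stem in the data (lomrudop → belomrudopoth) adds be- … -oth around the stem, so the same rule applies.
So hotanlap → behotanlapoth.

behotanlapoth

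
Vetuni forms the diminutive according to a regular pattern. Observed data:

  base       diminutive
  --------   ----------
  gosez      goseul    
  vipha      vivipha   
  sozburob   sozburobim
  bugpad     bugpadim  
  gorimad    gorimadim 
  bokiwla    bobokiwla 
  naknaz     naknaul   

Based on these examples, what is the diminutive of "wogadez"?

"wogadez" ends in -z. The stems ending in -z (naknaz → naknaul, gosez → goseul) drop the final letter and add -ul.
The other patterns: stems ending in -a repeat the first consonant+vowel as a prefix; stems ending in -b or -d add -im.
So wogadez → wogadeul.

wogadeul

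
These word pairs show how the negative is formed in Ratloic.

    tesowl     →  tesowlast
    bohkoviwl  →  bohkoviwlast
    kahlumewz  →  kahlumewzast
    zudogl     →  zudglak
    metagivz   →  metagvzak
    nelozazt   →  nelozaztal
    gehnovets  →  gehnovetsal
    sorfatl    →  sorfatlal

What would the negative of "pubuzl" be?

pubuzlal

tesowl and zudogl both end in -l yet inflect differently (tesowlast, zudglak), so the final letter is not what conditions the rule; the second-to-last letter is.
"pubuzl" has second-to-last letter 'z'. The one such stem in the data (nelozazt → nelozaztal) adds -al, so the same rule applies.
The other patterns: stems whose second-to-last letter is 'w' add -ast; stems whose second-to-last letter is 'g' or 'v' delete the last vowel and add -ak.
So pubuzl → pubuzlal.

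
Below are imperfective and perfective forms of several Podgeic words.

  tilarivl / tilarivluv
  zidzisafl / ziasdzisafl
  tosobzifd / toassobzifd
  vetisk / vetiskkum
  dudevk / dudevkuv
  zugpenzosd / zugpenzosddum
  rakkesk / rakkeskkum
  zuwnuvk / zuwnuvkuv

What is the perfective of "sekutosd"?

sekutosddum

tosobzifd and zugpenzosd both end in -d yet inflect differently (toassobzifd, zugpenzosddum), so the final letter is not what conditions the rule; the second-to-last letter is.
"sekutosd" has second-to-last letter 's'. The stems whose second-to-last letter is 's' (vetisk → vetiskkum, zugpenzosd → zugpenzosddum, rakkesk → rakkeskkum) double the final consonant and add -um.
The other patterns: stems whose second-to-last letter is 'f' insert -as- after the first vowel; stems whose second-to-last letter is 'v' add -uv.
So sekutosd → sekutosddum.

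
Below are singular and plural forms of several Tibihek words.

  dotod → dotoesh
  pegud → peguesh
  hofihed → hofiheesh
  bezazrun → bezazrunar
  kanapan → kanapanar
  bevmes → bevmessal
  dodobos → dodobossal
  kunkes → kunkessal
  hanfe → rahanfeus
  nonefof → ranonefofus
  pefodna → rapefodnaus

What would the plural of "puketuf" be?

rapuketufus

pegud and bezazrun both have last vowel 'u' yet inflect differently (peguesh, bezazrunar), so the last vowel is not what conditions the rule; the final letter is.
"puketuf" ends in -f. The one such stem in the data (nonefof → ranonefofus) adds ra- … -us around the stem, so the same rule applies.
The other patterns: stems ending in -d drop the final letter and add -esh; stems ending in -n add -ar; stems ending in -s double the final consonant and add -al.
So puketuf → rapuketufus.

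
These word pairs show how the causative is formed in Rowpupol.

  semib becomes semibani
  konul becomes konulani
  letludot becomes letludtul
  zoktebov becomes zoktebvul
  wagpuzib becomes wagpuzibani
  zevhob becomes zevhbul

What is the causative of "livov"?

zevhob and wagpuzib both end in -b yet inflect differently (zevhbul, wagpuzibani), so the final letter is not what conditions the rule; the last vowel is.
"livov" has last vowel 'o'. The stems whose last vowel is 'o' (letludot → letludtul, zoktebov → zoktebvul, zevhob → zevhbul) delete the last vowel and add -ul.
So livov → livvul.

livvul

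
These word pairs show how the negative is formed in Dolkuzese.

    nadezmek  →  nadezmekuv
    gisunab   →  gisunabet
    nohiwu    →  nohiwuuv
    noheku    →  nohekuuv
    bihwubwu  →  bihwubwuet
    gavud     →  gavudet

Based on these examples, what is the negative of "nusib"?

"nusib" begins with n-. The stems beginning with n- (nohiwu → nohiwuuv, nadezmek → nadezmekuv, noheku → nohekuuv) add -uv.
The other pattern: stems beginning with b- or g- add -et.
So nusib → nusibuv.

nusibuv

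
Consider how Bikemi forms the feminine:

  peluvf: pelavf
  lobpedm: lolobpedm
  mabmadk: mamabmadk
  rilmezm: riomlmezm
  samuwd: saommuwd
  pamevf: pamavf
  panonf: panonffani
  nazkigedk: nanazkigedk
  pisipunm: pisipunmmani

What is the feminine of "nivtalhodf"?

"nivtalhodf" has second-to-last letter 'd'. The stems whose second-to-last letter is 'd' (lobpedm → lolobpedm, mabmadk → mamabmadk, nazkigedk → nanazkigedk) repeat the first consonant+vowel as a prefix.
The other patterns: stems whose second-to-last letter is 'w' or 'z' insert -om- after the first vowel; stems whose second-to-last letter is 'v' change the last vowel to 'a'; stems whose second-to-last letter is 'n' double the final consonant and add -ani.
So nivtalhodf → ninivtalhodf.

ninivtalhodf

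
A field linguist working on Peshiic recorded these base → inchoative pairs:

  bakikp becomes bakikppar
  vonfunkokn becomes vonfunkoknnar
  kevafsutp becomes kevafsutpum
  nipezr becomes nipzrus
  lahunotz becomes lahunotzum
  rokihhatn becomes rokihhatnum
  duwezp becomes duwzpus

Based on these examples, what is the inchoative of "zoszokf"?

zoszokffar

kevafsutp and duwezp both end in -p yet inflect differently (kevafsutpum, duwzpus), so the final letter is not what conditions the rule; the second-to-last letter is.
"zoszokf" has second-to-last letter 'k'. The stems whose second-to-last letter is 'k' (vonfunkokn → vonfunkoknnar, bakikp → bakikppar) double the final consonant and add -ar.
So zoszokf → zoszokffar.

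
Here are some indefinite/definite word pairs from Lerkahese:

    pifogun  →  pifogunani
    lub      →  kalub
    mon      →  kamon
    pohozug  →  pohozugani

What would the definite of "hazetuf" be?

hazetufani

mon and pifogun both end in -n yet inflect differently (kamon, pifogunani), so the final letter is not what conditions the rule; the number of vowels is.
"hazetuf" has 3 vowels. The stems with 3 vowels (pifogun → pifogunani, pohozug → pohozugani) add -ani.
The other pattern: stems with 1 vowel add the prefix ka-.
So hazetuf → hazetufani.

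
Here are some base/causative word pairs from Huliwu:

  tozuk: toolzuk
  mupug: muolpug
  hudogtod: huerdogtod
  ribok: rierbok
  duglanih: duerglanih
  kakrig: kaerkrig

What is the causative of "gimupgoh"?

"gimupgoh" has last vowel 'o'. The stems whose last vowel is 'o' (hudogtod → huerdogtod, ribok → rierbok) insert -er- after the first vowel.
So gimupgoh → giermupgoh.

giermupgoh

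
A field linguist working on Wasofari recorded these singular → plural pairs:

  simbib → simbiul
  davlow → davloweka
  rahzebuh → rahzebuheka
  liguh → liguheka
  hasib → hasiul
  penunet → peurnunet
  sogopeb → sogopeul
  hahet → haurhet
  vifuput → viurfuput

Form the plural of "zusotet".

zuursotet

hahet and sogopeb both have last vowel 'e' yet inflect differently (haurhet, sogopeul), so the last vowel is not what conditions the rule; the final letter is.
"zusotet" ends in -t. The stems ending in -t (vifuput → viurfuput, hahet → haurhet, penunet → peurnunet) insert -ur- after the first vowel.
So zusotet → zuursotet.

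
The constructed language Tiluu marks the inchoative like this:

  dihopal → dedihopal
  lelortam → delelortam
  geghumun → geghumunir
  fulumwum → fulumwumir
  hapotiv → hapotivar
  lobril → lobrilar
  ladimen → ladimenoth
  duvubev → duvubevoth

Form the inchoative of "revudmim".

revudmimar

"revudmim" has last vowel 'i'. The stems whose last vowel is 'i' (hapotiv → hapotivar, lobril → lobrilar) add -ar.
So revudmim → revudmimar.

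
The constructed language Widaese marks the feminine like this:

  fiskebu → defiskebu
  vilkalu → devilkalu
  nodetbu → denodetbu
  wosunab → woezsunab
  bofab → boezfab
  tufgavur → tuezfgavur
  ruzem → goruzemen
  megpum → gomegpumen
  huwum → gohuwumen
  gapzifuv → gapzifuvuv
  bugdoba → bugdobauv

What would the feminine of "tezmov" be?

fiskebu and tufgavur both have last vowel 'u' yet inflect differently (defiskebu, tuezfgavur), so the last vowel is not what conditions the rule; the final letter is.
"tezmov" ends in -v. The one such stem in the data (gapzifuv → gapzifuvuv) adds -uv, so the same rule applies.
So tezmov → tezmovuv.

tezmovuv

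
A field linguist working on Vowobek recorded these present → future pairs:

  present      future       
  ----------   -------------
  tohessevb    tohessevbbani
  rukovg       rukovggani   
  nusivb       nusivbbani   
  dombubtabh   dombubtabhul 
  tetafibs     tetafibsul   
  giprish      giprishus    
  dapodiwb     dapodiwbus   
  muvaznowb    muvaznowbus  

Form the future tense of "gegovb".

dombubtabh and giprish both end in -h yet inflect differently (dombubtabhul, giprishus), so the final letter is not what conditions the rule; the second-to-last letter is.
"gegovb" has second-to-last letter 'v'. The stems whose second-to-last letter is 'v' (tohessevb → tohessevbbani, rukovg → rukovggani, nusivb → nusivbbani) double the final consonant and add -ani.
The other patterns: stems whose second-to-last letter is 'b' add -ul; stems whose second-to-last letter is 's' or 'w' add -us.
So gegovb → gegovbbani.

gegovbbani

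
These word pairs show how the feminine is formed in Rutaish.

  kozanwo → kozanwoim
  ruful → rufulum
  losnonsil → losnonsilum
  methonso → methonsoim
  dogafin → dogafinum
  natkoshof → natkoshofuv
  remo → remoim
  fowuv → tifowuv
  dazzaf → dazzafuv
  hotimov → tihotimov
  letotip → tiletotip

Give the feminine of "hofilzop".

"hofilzop" ends in -p. The one such stem in the data (letotip → tiletotip) adds the prefix ti-, so the same rule applies.
The other patterns: stems ending in -o add -im; stems ending in -f add -uv; stems ending in -l or -n add -um.
So hofilzop → tihofilzop.

tihofilzop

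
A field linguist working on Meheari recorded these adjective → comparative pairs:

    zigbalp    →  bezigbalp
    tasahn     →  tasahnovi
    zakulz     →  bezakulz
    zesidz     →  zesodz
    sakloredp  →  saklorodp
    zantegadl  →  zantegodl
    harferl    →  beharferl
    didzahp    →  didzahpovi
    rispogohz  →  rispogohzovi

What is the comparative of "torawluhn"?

zesidz and rispogohz both end in -z yet inflect differently (zesodz, rispogohzovi), so the final letter is not what conditions the rule; the second-to-last letter is.
"torawluhn" has second-to-last letter 'h'. The stems whose second-to-last letter is 'h' (tasahn → tasahnovi, rispogohz → rispogohzovi, didzahp → didzahpovi) add -ovi.
So torawluhn → torawluhnovi.

torawluhnovi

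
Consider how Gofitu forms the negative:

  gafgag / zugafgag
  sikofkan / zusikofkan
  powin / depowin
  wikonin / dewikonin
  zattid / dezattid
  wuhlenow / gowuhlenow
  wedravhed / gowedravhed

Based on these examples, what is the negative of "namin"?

sikofkan and powin both end in -n yet inflect differently (zusikofkan, depowin), so the final letter is not what conditions the rule; the last vowel is.
"namin" has last vowel 'i'. The stems whose last vowel is 'i' (powin → depowin, wikonin → dewikonin, zattid → dezattid) add the prefix de-.
So namin → denamin.

denamin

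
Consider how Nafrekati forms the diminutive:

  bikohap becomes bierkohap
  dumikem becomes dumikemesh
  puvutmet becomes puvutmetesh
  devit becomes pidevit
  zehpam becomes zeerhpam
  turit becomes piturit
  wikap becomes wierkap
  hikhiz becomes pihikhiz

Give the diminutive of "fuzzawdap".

fuerzzawdap

zehpam and dumikem both end in -m yet inflect differently (zeerhpam, dumikemesh), so the final letter is not what conditions the rule; the last vowel is.
"fuzzawdap" has last vowel 'a'. The stems whose last vowel is 'a' (wikap → wierkap, zehpam → zeerhpam, bikohap → bierkohap) insert -er- after the first vowel.
So fuzzawdap → fuerzzawdap.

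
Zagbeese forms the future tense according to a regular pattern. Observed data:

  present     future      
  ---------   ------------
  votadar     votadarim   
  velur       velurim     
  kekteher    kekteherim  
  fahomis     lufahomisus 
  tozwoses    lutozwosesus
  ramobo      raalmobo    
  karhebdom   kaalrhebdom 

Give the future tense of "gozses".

lugozsesus

"gozses" ends in -s. The stems ending in -s (fahomis → lufahomisus, tozwoses → lutozwosesus) add lu- … -us around the stem.
The other patterns: stems ending in -r add -im; stems ending in -m or -o insert -al- after the first vowel.
So gozses → lugozsesus.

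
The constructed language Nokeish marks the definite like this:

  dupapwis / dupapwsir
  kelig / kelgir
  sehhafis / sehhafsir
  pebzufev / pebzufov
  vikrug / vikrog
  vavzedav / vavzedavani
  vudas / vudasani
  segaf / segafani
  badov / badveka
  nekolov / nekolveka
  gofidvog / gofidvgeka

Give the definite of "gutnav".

kelig and vikrug both end in -g yet inflect differently (kelgir, vikrog), so the final letter is not what conditions the rule; the last vowel is.
"gutnav" has last vowel 'a'. The stems whose last vowel is 'a' (vavzedav → vavzedavani, vudas → vudasani, segaf → segafani) add -ani.
So gutnav → gutnavani.

gutnavani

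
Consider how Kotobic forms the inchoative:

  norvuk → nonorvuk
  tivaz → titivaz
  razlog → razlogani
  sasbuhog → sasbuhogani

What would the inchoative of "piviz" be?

razlog and tivaz both have 2 vowels yet inflect differently (razlogani, titivaz), so the number of vowels is not what conditions the rule; the final letter is.
"piviz" ends in -z. The one such stem in the data (tivaz → titivaz) repeats the first consonant+vowel as a prefix (as does norvuk), so the same rule applies.
The other pattern: stems ending in -g add -ani.
So piviz → pipiviz.

pipiviz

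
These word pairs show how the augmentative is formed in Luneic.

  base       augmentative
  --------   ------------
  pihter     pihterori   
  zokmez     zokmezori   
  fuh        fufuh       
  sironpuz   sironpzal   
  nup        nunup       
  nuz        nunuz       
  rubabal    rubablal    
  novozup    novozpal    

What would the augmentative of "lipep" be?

nuz and zokmez both end in -z yet inflect differently (nunuz, zokmezori), so the final letter is not what conditions the rule; the number of vowels is.
"lipep" has 2 vowels. The stems with 2 vowels (zokmez → zokmezori, pihter → pihterori) add -ori.
The other patterns: stems with 1 vowel repeat the first consonant+vowel as a prefix; stems with 3 vowels delete the last vowel and add -al.
So lipep → lipepori.

lipepori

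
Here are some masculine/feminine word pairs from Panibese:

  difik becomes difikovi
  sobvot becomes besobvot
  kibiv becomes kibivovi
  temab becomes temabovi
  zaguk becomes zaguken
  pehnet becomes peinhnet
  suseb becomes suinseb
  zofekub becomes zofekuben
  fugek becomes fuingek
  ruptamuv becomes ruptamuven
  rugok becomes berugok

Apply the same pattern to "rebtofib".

rebtofibovi

fugek and zaguk both end in -k yet inflect differently (fuingek, zaguken), so the final letter is not what conditions the rule; the last vowel is.
"rebtofib" has last vowel 'i'. The stems whose last vowel is 'i' (kibiv → kibivovi, difik → difikovi) add -ovi.
So rebtofib → rebtofibovi.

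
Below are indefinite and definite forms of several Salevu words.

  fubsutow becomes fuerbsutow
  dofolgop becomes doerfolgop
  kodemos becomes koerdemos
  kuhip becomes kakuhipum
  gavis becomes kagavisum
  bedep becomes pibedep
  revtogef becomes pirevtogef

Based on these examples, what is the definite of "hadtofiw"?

kahadtofiwum

dofolgop and kuhip both end in -p yet inflect differently (doerfolgop, kakuhipum), so the final letter is not what conditions the rule; the last vowel is.
"hadtofiw" has last vowel 'i'. The stems whose last vowel is 'i' (kuhip → kakuhipum, gavis → kagavisum) add ka- … -um around the stem.
So hadtofiw → kahadtofiwum.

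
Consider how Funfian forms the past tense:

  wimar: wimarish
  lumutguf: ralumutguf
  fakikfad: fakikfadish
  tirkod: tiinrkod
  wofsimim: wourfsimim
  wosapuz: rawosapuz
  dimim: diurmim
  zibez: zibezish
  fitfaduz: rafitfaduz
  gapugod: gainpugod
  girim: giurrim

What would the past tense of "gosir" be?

fakikfad and gapugod both end in -d yet inflect differently (fakikfadish, gainpugod), so the final letter is not what conditions the rule; the last vowel is.
"gosir" has last vowel 'i'. The stems whose last vowel is 'i' (girim → giurrim, wofsimim → wourfsimim, dimim → diurmim) insert -ur- after the first vowel.
So gosir → goursir.

goursir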